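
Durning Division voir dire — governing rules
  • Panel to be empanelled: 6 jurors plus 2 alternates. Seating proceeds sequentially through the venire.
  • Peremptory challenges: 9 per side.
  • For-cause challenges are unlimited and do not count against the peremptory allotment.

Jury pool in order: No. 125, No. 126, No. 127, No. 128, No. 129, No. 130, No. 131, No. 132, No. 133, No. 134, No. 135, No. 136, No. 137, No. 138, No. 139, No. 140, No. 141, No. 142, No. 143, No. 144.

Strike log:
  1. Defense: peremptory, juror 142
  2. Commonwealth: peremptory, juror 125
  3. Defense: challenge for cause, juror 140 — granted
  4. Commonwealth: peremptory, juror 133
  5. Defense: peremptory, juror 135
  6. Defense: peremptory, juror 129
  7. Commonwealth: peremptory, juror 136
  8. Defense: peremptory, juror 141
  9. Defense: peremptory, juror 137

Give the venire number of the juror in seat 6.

Removed: #125, #129, #133, #135, #136, #137, #140, #141, #142.
Seating in order: seats 1–6 → #126, #127, #128, #130, #131, #132; alternates → #134, #138.
So seat 6 is #132.

132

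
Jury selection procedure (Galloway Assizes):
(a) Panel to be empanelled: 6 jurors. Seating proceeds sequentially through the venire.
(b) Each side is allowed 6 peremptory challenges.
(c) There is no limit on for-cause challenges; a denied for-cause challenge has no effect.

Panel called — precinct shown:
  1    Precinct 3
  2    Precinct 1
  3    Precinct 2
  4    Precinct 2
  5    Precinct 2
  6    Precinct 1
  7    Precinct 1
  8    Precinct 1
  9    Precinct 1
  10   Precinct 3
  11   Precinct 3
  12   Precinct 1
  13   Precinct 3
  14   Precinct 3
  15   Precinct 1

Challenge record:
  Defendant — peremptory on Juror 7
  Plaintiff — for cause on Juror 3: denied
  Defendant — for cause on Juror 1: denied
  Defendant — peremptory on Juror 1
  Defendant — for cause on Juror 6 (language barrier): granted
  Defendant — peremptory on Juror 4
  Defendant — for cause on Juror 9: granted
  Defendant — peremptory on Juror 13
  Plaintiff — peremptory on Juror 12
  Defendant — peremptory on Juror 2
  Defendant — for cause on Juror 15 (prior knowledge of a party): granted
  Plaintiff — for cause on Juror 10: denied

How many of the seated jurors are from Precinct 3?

Removed: #1, #2, #4, #6, #7, #9, #12, #13, #15.
Seated jurors 1–6: #3, #5, #8, #10, #11, #14.
Of those, in Precinct 3: #10, #11, #14 → 3.

3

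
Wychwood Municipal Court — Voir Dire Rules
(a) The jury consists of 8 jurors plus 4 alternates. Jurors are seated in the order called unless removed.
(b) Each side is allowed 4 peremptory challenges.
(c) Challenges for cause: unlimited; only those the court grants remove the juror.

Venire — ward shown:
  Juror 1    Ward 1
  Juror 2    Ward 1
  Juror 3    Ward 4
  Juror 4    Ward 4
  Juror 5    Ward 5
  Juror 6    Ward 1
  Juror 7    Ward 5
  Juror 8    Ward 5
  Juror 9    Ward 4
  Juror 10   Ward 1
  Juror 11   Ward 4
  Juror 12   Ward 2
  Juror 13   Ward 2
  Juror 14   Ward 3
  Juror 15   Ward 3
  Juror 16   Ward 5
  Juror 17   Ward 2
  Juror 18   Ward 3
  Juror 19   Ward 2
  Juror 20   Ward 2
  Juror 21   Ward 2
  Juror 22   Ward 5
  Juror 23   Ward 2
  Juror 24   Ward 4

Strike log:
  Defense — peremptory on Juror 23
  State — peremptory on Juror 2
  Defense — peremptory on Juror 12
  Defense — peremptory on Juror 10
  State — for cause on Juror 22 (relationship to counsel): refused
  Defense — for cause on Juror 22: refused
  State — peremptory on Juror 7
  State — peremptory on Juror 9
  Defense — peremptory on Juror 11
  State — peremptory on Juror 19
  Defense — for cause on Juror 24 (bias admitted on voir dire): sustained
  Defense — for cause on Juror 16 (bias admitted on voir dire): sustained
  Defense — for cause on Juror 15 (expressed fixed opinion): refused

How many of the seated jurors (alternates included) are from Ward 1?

2

Removed: #2, #7, #9, #10, #11, #12, #16, #19, #23, #24.
Seated (12 incl. alternates): #1, #3, #4, #5, #6, #8, #13, #14, #15, #17, #18, #20.
Of those, in Ward 1: #1, #6 → 2.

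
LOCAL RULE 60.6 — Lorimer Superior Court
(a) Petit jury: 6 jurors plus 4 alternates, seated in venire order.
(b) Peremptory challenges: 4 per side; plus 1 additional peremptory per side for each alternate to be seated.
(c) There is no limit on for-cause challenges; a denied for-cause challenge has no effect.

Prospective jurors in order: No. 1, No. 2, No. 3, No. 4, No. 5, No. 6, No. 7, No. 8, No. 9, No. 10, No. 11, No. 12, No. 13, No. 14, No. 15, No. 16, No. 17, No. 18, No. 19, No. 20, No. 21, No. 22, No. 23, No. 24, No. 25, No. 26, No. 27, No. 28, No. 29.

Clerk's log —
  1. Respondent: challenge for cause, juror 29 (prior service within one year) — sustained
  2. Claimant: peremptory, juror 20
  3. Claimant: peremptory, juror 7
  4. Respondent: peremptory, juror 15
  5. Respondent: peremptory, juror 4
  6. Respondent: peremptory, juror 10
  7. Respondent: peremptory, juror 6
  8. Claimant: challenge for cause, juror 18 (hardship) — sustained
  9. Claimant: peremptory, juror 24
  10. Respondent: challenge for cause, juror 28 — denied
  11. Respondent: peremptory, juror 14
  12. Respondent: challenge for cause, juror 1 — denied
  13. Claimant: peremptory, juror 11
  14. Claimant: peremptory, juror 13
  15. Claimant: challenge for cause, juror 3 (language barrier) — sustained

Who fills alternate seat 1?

16

Removed: #3, #4, #6, #7, #10, #11, #13, #14, #15, #18, #20, #24, #29. (#1, #28 stay — for-cause denied.)
Seating in order: seats 1–6 → #1, #2, #5, #8, #9, #12; alternates → #16, #17, #19, #21.
So alternate 1 is #16.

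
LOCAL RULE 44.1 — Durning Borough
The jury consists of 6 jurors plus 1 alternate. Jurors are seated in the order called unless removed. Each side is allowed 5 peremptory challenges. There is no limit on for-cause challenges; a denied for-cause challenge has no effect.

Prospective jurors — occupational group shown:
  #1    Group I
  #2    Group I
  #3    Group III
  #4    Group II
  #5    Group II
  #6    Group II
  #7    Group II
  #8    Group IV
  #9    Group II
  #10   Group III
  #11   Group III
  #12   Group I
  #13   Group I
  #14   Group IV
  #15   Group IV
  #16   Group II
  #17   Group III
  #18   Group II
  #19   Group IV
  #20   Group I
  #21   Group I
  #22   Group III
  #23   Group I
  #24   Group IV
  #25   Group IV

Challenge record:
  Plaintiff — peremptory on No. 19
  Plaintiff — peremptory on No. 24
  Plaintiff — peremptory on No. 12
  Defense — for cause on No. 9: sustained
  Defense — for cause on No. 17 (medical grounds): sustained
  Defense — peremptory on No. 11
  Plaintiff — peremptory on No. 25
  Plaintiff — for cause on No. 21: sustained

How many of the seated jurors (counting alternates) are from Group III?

Removed: #9, #11, #12, #17, #19, #21, #24, #25.
Seated (7 incl. alternates): #1, #2, #3, #4, #5, #6, #7.
Of those, in Group III: #3 → 1.

1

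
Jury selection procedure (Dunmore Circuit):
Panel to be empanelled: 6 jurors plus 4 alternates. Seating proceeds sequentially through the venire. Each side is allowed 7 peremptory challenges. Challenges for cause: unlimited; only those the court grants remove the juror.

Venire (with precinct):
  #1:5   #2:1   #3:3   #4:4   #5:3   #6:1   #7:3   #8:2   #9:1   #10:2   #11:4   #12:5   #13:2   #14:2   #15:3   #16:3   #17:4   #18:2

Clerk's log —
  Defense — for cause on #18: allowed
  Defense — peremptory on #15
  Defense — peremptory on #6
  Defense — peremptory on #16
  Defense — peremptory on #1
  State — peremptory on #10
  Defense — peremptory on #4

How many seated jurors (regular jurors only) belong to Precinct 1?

Removed: #1, #4, #6, #10, #15, #16, #18.
Seated jurors 1–6: #2, #3, #5, #7, #8, #9 (alternates #11, #12, #13, #14 not counted).
Of those, in Precinct 1: #2, #9 → 2.

2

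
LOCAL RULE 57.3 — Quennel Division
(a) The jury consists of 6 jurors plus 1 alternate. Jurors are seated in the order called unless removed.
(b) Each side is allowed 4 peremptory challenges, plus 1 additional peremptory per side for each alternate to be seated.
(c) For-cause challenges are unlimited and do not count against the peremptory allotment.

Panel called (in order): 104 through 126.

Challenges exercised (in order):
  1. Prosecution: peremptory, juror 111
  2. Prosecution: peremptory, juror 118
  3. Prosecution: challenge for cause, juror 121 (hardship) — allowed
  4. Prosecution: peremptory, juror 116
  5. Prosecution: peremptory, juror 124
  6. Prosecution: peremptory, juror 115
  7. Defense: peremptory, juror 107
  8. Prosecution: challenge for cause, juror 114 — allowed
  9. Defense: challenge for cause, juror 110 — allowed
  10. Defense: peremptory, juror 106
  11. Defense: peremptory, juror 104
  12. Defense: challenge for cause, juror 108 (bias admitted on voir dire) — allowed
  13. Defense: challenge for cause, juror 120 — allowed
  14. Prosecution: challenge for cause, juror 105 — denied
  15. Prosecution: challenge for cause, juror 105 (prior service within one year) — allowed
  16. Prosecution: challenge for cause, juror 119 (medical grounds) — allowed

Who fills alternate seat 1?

Removed: #104, #105, #106, #107, #108, #110, #111, #114, #115, #116, #118, #119, #120, #121, #124.
Seating in order: seats 1–6 → #109, #112, #113, #117, #122, #123; alternates → #125.
So alternate 1 is #125.

125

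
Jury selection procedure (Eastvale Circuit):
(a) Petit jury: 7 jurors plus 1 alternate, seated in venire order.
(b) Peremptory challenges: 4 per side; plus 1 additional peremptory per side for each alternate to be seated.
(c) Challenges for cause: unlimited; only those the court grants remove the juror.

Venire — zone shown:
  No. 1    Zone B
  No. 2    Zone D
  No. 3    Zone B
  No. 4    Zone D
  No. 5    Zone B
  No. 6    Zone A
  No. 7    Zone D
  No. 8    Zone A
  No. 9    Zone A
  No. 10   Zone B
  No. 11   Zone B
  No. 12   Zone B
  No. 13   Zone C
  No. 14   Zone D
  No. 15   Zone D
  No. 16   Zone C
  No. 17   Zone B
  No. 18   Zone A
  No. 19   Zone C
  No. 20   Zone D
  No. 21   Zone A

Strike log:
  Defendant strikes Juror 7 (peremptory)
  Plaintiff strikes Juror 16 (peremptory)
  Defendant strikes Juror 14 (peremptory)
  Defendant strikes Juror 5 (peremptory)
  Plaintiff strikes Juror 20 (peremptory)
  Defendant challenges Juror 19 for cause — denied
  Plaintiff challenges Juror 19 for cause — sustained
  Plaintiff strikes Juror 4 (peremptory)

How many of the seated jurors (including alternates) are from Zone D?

Removed: #4, #5, #7, #14, #16, #19, #20.
Seated (8 incl. alternates): #1, #2, #3, #6, #8, #9, #10, #11.
Of those, in Zone D: #2 → 1.

1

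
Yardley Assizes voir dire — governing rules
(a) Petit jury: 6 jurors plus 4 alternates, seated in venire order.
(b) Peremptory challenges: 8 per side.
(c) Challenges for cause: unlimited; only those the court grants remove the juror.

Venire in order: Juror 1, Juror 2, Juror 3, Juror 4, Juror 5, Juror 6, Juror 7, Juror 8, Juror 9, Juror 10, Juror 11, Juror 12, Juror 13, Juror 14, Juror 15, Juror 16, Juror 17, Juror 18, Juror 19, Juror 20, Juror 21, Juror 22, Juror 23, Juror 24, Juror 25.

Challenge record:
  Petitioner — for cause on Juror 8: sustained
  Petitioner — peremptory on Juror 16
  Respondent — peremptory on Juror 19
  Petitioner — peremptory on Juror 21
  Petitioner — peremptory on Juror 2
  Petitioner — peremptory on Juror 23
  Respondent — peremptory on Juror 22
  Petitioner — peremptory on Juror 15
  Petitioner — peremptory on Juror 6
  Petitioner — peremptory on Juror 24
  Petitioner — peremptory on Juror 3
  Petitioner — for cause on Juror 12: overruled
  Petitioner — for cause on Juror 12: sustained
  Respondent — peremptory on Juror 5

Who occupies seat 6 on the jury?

11

Removed: #2, #3, #5, #6, #8, #12, #15, #16, #19, #21, #22, #23, #24.
Seating in order: seats 1–6 → #1, #4, #7, #9, #10, #11; alternates → #13, #14, #17, #18.
So seat 6 is #11.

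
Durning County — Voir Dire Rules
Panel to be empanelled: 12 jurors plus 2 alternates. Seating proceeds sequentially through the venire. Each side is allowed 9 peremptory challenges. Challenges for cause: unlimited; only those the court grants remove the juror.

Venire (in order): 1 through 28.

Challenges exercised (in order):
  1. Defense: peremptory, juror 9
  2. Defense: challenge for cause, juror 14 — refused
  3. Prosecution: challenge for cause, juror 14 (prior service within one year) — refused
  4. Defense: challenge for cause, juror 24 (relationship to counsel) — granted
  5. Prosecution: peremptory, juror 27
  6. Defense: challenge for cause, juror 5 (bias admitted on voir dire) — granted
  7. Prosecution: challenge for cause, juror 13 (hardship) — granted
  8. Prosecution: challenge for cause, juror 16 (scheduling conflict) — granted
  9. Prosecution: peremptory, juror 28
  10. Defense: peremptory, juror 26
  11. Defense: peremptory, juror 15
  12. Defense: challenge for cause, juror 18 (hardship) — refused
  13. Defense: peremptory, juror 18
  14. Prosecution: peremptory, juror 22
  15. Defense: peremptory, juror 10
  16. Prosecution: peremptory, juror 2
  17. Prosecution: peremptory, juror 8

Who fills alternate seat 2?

25

Removed: #2, #5, #8, #9, #10, #13, #15, #16, #18, #22, #24, #26, #27, #28. (#14 stays — for-cause denied.)
Seating in order: seats 1–12 → #1, #3, #4, #6, #7, #11, #12, #14, #17, #19, #20, #21; alternates → #23, #25.
So alternate 2 is #25.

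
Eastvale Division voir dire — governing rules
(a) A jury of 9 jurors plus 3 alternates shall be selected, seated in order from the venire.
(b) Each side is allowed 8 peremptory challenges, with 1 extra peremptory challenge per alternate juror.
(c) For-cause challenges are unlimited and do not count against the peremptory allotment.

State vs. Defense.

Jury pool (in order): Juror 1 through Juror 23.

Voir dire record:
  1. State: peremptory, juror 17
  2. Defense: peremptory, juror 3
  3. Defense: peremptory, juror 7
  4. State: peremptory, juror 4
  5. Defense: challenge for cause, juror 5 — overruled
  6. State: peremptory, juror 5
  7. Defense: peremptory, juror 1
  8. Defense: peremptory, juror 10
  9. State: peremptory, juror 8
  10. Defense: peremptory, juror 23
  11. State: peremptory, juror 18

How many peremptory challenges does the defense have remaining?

Defense allotment: 8 base + 1 × 3 alternates = 11.
Defense peremptories used: #3, #7, #1, #10, #23 — 5 (the for-cause on #5 doesn't count).
Remaining: 11 − 5 = 6.

6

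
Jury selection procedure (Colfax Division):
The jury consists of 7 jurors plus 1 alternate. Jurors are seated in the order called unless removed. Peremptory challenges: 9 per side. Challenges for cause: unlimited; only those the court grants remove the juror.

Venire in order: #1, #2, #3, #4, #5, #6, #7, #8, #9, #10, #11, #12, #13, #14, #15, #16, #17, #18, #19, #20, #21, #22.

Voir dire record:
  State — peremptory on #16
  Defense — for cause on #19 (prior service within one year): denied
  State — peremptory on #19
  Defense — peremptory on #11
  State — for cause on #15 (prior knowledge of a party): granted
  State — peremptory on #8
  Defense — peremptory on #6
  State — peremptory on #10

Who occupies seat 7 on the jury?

Removed: #6, #8, #10, #11, #15, #16, #19.
Seating in order: seats 1–7 → #1, #2, #3, #4, #5, #7, #9; alternates → #12.
So seat 7 is #9.

9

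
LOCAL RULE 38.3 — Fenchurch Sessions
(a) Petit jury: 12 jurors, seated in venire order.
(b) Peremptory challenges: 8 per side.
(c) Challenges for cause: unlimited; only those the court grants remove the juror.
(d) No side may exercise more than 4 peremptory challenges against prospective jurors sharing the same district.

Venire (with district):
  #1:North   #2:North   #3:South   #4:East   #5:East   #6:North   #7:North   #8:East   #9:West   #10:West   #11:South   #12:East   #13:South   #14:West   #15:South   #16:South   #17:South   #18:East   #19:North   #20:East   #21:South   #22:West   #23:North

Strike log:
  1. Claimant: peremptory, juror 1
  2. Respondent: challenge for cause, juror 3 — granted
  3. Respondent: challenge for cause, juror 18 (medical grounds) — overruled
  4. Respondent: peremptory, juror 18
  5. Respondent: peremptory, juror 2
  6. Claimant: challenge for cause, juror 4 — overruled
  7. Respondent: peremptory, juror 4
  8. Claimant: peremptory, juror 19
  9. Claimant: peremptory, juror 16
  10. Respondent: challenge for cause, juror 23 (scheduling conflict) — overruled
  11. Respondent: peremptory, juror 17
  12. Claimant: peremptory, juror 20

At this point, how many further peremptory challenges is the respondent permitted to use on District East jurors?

Respondent peremptories so far: #18, #2, #4, #17 — 4 of 8 used, 4 left overall.
Against District East: #18, #4 — 2 used; per-district cap 4 leaves 2.
Binding limit: min(4, 2) = 2.

2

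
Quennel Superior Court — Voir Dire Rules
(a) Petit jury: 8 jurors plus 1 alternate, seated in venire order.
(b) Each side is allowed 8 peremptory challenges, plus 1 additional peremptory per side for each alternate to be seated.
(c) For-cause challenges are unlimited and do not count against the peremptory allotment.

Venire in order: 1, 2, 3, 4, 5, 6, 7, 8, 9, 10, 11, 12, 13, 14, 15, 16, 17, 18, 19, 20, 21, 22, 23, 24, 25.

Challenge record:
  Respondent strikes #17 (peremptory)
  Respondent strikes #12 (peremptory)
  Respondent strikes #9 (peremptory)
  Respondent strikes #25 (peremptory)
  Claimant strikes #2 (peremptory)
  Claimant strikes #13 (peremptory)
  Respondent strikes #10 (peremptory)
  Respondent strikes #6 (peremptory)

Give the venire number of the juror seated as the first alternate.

15

Removed: #2, #6, #9, #10, #12, #13, #17, #25.
Seating in order: seats 1–8 → #1, #3, #4, #5, #7, #8, #11, #14; alternates → #15.
So alternate 1 is #15.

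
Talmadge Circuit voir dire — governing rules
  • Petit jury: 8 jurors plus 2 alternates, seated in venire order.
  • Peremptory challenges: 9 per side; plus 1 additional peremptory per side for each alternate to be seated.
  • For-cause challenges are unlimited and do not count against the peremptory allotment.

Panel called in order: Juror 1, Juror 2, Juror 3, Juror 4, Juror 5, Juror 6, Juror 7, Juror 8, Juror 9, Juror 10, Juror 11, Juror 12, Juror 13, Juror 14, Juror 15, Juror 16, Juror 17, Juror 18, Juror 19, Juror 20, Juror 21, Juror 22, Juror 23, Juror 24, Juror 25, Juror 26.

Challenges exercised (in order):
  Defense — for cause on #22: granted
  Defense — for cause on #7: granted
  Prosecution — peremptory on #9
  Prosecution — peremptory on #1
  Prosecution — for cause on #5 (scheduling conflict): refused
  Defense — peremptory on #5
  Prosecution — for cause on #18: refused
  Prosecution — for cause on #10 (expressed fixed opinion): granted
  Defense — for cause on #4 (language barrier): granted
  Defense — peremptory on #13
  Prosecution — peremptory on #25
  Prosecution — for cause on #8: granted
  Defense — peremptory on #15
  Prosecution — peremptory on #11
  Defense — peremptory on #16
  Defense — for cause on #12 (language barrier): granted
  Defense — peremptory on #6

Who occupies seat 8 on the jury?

Removed: #1, #4, #5, #6, #7, #8, #9, #10, #11, #12, #13, #15, #16, #22, #25. (#18 stays — for-cause denied.)
Seating in order: seats 1–8 → #2, #3, #14, #17, #18, #19, #20, #21; alternates → #23, #24.
So seat 8 is #21.

21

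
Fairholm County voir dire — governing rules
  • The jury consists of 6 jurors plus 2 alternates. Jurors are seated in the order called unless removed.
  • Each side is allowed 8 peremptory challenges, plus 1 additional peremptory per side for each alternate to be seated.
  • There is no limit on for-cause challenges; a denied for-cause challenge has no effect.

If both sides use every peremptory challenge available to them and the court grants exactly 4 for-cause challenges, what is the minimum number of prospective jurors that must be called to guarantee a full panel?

32

Seats to fill: 6 + 2 alternates = 8.
Peremptories: 8 + 1×2 = 10 per side × 2 sides = 20.
For-cause removals: 4.
Minimum venire: 8 + 20 + 4 = 32.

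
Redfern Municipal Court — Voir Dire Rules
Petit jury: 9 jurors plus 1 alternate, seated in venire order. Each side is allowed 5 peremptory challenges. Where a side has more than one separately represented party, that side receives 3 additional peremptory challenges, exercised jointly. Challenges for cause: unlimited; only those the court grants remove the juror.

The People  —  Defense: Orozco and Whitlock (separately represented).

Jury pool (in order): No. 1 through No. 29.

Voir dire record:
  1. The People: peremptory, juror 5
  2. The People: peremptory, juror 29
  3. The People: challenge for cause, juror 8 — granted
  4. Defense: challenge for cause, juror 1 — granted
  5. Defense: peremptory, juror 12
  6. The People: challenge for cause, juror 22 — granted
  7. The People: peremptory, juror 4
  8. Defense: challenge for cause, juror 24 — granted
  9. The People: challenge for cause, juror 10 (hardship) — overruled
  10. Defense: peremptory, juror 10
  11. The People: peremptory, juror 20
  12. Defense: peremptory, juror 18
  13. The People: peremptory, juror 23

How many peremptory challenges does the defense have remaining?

5

Defense allotment: 5 base + 3 multi-party = 8.
Defense peremptories used: #12, #10, #18 — 3 (for-cause on #1, #24 don't count).
Remaining: 8 − 3 = 5.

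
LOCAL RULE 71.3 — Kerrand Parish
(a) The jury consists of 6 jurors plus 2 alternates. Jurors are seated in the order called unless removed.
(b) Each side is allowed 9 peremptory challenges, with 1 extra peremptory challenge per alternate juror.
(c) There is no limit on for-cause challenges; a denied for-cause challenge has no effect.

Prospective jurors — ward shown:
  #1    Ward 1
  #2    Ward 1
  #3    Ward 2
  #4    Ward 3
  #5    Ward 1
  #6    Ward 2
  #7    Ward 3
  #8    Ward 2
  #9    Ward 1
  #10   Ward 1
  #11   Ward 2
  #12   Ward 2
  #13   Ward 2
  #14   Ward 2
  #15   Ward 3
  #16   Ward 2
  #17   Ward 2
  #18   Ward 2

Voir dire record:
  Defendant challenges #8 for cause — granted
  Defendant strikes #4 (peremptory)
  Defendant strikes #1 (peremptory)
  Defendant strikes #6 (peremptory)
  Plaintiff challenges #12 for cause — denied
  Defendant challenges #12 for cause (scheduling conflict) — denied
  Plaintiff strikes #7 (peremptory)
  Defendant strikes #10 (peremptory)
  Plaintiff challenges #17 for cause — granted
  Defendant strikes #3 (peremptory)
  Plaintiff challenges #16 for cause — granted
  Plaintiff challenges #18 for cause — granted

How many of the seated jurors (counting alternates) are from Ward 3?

1

Removed: #1, #3, #4, #6, #7, #8, #10, #16, #17, #18.
Seated (8 incl. alternates): #2, #5, #9, #11, #12, #13, #14, #15.
Of those, in Ward 3: #15 → 1.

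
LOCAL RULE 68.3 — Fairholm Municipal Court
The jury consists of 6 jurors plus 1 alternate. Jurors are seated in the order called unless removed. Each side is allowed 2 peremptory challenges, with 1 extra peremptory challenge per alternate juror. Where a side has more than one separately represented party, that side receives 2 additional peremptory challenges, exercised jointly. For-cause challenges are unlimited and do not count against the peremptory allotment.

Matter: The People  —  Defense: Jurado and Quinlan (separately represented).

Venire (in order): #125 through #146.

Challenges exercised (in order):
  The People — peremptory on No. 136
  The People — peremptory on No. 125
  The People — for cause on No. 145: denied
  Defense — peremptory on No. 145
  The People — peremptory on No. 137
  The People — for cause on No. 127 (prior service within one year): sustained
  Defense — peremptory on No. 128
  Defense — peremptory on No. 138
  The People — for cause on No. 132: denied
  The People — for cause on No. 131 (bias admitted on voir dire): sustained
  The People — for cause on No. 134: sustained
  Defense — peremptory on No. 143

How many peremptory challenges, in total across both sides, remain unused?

1

The People allotment: 2 base + 1 × 1 alternate = 3. Defense allotment: 2 base + 1 × 1 alternate + 2 multi-party = 5.
The People peremptories used: #136, #125, #137 — 3 (for-cause on #145, #127, #132, #131, #134 don't count).
Defense peremptories used: #145, #128, #138, #143 — 4.
Remaining: (3 − 3) + (5 − 4) = 1.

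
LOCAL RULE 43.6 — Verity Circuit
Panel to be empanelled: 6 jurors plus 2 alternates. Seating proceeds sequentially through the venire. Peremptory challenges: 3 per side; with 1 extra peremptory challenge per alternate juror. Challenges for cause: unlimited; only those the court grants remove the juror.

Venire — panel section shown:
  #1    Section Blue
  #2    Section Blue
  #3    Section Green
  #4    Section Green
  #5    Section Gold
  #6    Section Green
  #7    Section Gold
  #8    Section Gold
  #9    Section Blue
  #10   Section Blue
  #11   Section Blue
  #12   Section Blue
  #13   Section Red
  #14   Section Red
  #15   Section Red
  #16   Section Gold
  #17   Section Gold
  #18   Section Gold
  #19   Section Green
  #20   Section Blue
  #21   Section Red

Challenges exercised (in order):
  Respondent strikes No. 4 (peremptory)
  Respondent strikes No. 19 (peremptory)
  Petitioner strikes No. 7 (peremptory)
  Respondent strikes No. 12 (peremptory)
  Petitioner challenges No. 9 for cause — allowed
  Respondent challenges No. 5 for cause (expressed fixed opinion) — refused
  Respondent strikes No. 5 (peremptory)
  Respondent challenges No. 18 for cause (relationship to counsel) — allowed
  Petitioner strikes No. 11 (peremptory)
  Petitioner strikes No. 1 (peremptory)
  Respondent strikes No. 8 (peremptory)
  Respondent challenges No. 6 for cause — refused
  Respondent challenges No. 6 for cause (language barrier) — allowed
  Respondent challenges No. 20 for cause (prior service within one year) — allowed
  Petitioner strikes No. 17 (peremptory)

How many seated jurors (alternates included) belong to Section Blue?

Removed: #1, #4, #5, #6, #7, #8, #9, #11, #12, #17, #18, #19, #20.
Seated (8 incl. alternates): #2, #3, #10, #13, #14, #15, #16, #21.
Of those, in Section Blue: #2, #10 → 2.

2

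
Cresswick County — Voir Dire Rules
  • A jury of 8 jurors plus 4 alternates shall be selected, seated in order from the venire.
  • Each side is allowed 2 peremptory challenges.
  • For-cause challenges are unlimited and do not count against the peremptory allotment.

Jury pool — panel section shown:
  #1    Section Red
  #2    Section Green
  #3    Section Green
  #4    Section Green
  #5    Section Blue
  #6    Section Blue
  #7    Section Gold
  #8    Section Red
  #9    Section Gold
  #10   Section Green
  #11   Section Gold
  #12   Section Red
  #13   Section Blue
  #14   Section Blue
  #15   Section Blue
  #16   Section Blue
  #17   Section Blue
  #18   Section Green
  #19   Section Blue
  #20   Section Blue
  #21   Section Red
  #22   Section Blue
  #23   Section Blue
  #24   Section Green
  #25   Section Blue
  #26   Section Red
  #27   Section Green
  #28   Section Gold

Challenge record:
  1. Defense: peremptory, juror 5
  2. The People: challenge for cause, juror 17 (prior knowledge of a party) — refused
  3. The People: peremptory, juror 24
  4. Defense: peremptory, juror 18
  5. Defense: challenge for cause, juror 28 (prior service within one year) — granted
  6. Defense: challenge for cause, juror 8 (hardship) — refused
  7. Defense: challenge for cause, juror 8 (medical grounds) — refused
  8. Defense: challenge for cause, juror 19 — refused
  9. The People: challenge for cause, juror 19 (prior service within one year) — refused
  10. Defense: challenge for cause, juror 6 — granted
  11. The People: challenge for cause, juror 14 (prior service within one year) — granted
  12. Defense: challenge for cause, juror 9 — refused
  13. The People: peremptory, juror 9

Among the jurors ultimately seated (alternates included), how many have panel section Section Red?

3

Removed: #5, #6, #9, #14, #18, #24, #28.
Seated (12 incl. alternates): #1, #2, #3, #4, #7, #8, #10, #11, #12, #13, #15, #16.
Of those, in Section Red: #1, #8, #12 → 3.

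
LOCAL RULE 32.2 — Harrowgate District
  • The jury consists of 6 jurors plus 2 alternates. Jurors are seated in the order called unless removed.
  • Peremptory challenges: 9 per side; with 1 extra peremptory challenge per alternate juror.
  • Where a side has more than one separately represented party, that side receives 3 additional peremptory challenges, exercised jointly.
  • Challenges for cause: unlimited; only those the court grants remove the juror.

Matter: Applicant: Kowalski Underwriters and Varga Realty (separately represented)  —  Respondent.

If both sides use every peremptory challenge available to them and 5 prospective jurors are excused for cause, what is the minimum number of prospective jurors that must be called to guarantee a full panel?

38

Seats to fill: 6 + 2 alternates = 8.
Peremptories — Applicant: 9 + 1×2 + 3 = 14; Respondent: 9 + 1×2 = 11; total 25.
For-cause removals: 5.
Minimum venire: 8 + 25 + 5 = 38.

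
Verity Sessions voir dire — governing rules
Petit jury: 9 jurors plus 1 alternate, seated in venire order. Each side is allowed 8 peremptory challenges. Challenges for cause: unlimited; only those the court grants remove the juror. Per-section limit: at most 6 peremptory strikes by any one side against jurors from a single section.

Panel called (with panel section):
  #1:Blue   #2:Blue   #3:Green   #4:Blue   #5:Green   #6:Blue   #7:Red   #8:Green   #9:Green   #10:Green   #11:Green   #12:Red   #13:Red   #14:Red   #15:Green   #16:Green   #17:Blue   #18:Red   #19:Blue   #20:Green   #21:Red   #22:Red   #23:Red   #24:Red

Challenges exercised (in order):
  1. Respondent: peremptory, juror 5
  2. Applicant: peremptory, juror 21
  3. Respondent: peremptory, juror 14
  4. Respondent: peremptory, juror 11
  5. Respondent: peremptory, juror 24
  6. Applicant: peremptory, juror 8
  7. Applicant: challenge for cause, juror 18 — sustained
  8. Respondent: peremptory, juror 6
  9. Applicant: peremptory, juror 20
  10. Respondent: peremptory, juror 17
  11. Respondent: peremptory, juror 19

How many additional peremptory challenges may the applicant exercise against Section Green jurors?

Applicant peremptories so far: #21, #8, #20 — 3 of 8 used, 5 left overall.
Against Section Green: #8, #20 — 2 used; per-section cap 6 leaves 4.
Binding limit: min(5, 4) = 4.

4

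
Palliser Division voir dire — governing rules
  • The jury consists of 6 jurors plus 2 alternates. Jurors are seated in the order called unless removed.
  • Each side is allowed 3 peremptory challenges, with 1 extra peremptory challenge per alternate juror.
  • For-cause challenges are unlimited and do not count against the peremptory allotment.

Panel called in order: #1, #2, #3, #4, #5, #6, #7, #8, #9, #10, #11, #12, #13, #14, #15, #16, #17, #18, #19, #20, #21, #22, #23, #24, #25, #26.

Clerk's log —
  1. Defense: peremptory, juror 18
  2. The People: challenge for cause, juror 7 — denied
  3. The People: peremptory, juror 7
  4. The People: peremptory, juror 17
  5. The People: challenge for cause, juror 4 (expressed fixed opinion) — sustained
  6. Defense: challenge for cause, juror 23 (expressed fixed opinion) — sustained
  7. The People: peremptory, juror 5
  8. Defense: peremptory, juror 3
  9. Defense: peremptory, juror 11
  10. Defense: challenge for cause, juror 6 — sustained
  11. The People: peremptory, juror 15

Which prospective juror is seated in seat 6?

12

Removed: #3, #4, #5, #6, #7, #11, #15, #17, #18, #23.
Seating in order: seats 1–6 → #1, #2, #8, #9, #10, #12; alternates → #13, #14.
So seat 6 is #12.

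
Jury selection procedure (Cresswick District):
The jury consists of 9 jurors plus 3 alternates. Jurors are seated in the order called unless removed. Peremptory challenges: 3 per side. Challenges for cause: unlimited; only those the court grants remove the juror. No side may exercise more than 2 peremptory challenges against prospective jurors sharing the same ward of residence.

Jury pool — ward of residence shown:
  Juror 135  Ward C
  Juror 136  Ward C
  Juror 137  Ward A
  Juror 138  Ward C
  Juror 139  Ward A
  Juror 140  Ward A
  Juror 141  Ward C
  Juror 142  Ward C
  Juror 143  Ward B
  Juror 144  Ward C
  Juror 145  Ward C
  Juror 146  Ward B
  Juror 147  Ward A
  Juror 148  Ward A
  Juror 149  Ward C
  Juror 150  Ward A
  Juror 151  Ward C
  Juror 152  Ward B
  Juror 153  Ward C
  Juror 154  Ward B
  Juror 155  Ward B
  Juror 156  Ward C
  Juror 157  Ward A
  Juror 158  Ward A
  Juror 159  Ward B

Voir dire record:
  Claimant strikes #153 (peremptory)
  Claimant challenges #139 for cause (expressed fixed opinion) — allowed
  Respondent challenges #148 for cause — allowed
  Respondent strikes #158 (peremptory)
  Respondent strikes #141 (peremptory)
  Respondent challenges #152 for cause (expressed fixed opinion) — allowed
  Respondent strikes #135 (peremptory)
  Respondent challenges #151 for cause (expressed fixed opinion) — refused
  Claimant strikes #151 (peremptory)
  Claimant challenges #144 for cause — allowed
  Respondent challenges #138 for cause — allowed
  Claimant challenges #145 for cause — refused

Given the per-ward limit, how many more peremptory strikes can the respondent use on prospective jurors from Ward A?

0

Respondent peremptories so far: #158, #141, #135 — 3 of 3 used, 0 left overall.
Against Ward A: #158 — 1 used; per-ward cap 2 leaves 1.
Binding limit: min(0, 1) = 0.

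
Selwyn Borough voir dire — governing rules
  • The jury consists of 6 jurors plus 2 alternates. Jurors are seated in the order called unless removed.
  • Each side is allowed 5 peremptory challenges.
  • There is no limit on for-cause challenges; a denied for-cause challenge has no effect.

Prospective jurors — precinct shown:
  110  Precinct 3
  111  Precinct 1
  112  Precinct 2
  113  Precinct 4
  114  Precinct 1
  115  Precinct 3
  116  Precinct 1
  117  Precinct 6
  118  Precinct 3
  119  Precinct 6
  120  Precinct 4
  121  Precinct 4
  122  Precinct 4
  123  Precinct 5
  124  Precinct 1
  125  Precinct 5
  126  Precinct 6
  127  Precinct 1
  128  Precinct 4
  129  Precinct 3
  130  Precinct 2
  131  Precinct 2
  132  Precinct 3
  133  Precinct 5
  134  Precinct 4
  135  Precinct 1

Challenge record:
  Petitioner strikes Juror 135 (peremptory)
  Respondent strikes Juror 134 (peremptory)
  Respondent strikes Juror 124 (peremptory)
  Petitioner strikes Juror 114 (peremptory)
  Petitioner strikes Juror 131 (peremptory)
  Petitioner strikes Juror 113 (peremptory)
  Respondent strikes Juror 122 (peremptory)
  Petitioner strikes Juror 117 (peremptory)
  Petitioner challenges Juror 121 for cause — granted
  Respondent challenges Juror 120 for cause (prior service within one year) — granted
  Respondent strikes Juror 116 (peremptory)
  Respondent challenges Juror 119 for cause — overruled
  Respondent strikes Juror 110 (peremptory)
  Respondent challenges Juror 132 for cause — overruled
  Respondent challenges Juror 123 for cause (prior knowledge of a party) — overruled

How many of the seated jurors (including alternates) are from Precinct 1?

Removed: #110, #113, #114, #116, #117, #120, #121, #122, #124, #131, #134, #135.
Seated (8 incl. alternates): #111, #112, #115, #118, #119, #123, #125, #126.
Of those, in Precinct 1: #111 → 1.

1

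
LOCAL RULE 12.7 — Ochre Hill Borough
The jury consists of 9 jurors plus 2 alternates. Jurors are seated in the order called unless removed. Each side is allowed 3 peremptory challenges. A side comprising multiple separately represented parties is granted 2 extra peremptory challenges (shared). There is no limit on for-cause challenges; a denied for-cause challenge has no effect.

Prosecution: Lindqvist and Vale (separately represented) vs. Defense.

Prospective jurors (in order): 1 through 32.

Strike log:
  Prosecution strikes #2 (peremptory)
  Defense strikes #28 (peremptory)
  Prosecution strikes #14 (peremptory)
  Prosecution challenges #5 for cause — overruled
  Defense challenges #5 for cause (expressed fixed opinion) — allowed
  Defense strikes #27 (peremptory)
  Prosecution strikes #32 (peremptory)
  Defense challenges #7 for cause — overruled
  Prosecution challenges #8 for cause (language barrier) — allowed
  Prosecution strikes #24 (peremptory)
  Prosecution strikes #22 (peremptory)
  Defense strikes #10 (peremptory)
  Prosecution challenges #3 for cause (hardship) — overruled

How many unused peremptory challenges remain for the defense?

0

Defense allotment: 3.
Defense peremptories used: #28, #27, #10 — 3 (for-cause on #5, #7 don't count).
Remaining: 3 − 3 = 0.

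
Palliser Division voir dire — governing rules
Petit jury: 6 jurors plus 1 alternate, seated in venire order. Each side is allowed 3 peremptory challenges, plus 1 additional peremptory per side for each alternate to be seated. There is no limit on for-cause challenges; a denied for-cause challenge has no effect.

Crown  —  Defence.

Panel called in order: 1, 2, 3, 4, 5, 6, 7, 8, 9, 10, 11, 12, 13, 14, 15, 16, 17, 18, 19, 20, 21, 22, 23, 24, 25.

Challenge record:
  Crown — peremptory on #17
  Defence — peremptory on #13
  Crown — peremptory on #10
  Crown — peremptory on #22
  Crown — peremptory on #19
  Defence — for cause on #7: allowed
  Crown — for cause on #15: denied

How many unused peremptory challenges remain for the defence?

Defence allotment: 3 base + 1 × 1 alternate = 4.
Defence peremptories used: #13 — 1 (the for-cause on #7 doesn't count).
Remaining: 4 − 1 = 3.

3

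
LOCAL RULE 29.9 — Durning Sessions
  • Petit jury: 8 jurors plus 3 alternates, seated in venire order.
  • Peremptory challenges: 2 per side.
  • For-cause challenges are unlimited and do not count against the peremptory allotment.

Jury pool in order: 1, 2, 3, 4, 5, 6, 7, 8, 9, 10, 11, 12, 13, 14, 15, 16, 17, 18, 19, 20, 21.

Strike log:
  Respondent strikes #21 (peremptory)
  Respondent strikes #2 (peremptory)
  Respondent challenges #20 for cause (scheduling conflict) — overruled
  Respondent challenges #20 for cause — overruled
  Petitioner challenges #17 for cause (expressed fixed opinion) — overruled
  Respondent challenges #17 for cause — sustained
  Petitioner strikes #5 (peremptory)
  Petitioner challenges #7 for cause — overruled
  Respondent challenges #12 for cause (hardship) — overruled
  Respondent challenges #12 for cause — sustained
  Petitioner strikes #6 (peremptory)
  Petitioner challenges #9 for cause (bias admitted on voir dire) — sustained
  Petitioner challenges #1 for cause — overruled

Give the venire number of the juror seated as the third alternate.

Removed: #2, #5, #6, #9, #12, #17, #21. (#1, #7, #20 stay — for-cause denied.)
Seating in order: seats 1–8 → #1, #3, #4, #7, #8, #10, #11, #13; alternates → #14, #15, #16.
So alternate 3 is #16.

16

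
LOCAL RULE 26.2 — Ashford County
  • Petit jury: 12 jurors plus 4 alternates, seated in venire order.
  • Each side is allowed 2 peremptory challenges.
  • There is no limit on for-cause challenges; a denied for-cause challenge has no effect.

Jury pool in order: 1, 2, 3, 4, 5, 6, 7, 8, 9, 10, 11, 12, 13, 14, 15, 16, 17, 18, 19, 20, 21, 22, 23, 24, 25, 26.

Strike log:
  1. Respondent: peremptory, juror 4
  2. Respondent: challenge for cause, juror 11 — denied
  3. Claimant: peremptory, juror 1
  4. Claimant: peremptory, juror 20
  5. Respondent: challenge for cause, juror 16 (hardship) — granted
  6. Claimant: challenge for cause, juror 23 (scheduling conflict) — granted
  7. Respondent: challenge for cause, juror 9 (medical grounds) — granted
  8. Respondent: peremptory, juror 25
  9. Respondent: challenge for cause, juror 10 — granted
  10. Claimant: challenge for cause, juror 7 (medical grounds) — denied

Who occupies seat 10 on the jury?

14

Removed: #1, #4, #9, #10, #16, #20, #23, #25. (#7, #11 stay — for-cause denied.)
Filling seats in venire order through position 10: #2, #3, #5, #6, #7, #8, #11, #12, #13, #14.
So seat 10 is #14.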